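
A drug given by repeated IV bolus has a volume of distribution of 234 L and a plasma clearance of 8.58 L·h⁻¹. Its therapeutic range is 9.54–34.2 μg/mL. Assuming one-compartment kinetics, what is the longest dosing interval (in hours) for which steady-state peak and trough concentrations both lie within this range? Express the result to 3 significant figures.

34.8 h

k = CL / Vd = 8.580 / 234.0 = 0.03667 h⁻¹
Between IV bolus doses, concentration decays as C = C₀·e^(−kτ), so C_peak/C_trough = e^(kτ).
τ_max = ln(C_peak/C_trough) / k = ln(34.2/9.54) / 0.03667 = 1.277 / 0.03667 = 34.82 h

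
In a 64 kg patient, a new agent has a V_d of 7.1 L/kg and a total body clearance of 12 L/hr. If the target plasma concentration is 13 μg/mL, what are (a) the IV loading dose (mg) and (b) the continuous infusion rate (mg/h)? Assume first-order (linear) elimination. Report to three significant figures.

(a) 5910 mg; (b) 156 mg/h

Vd(total) = 64 kg × 7.1 L/kg = 454.4 L
LD = Vd · C_target = 454.4 × 13 = 5907 mg
Maintenance infusion rate = CL × Css = 12.00 × 13 = 156.0 mg/h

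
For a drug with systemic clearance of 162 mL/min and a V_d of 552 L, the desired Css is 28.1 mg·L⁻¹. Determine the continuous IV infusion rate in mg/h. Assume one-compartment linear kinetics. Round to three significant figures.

Convert clearance: 162 mL/min × 60 min/h ÷ 1000 mL/L = 9.720 L/h
Vd does not affect the maintenance rate; only clearance governs steady-state input.
R₀ = 9.720 × 28.1 = 273.1 mg/h

273 mg/h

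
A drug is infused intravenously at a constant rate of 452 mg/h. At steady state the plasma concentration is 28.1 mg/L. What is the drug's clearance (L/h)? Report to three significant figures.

At steady state, infusion rate = CL × Css, so CL = rate / Css.
CL = 452 / 28.1 = 16.09 L/h

16.1 L/h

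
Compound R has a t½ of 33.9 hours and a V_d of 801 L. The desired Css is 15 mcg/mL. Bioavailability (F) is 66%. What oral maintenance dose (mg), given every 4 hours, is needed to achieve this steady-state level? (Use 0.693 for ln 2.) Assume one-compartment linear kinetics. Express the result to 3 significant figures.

1490 mg

CL = 0.693 × Vd / t½ = 0.693 × 801.0 / 33.9 = 16.37 L/h
D = CL × Css × τ / F = 16.37 × 15 × 4 / 0.66 = 1488 mg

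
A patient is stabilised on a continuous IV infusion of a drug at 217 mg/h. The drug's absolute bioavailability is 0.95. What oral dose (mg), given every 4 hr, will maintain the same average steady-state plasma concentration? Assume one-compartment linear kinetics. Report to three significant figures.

To maintain the same Css, the systemic dosing rate must be unchanged: F·D/τ = infusion rate.
D = rate × τ / F = 217 × 4 / 0.95 = 913.7 mg

914 mg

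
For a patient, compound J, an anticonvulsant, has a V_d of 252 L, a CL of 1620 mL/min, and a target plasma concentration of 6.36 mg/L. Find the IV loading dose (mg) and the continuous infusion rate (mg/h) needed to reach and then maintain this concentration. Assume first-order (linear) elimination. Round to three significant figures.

Loading: fill Vd to C_target → 252.0 L × 6.36 mg/L = 1603 mg
Convert clearance: 1620 mL/min × 60 min/h ÷ 1000 mL/L = 97.20 L/h
Maintenance: replace elimination → rate = CL × Css = 97.20 × 6.36 = 618.2 mg/h

(a) 1600 mg; (b) 618 mg/h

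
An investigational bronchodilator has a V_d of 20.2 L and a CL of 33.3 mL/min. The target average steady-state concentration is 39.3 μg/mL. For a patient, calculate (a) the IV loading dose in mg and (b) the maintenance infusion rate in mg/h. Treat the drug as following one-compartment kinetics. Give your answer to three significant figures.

Loading dose = Vd × C = 20.20 × 39.3 = 793.9 mg
CL = 33.3 mL/min × 60/1000 = 1.998 L/h
Infusion rate = 1.998 L/h × 39.3 mg/L = 78.52 mg/h

(a) 794 mg; (b) 78.5 mg/h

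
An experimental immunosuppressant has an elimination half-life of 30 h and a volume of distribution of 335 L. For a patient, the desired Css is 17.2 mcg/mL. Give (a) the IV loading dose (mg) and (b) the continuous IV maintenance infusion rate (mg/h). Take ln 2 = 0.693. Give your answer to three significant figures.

(a) 5760 mg; (b) 133 mg/h

LD = Vd × C = 335.0 × 17.2 = 5762 mg
CL = 0.693 × Vd / t½ = 0.693 × 335.0 / 30 = 7.739 L/h
Infusion rate = CL × Css = 7.739 × 17.2 = 133.1 mg/h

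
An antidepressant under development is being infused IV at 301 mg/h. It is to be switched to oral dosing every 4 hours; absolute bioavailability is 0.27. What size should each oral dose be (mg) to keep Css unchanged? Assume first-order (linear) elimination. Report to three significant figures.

To maintain the same Css, the systemic dosing rate must be unchanged: F·D/τ = infusion rate.
D = rate × τ / F = 301 × 4 / 0.27 = 4459 mg

4460 mg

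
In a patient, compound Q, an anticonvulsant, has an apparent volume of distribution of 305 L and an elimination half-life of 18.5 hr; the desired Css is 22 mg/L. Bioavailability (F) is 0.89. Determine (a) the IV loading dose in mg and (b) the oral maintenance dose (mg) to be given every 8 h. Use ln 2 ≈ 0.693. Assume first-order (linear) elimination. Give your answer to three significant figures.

(a) 6710 mg; (b) 2260 mg

LD = Vd × C = 305.0 × 22 = 6710 mg
CL = 0.693 × Vd / t½ = 0.693 × 305.0 / 18.5 = 11.43 L/h
D = CL × Css × τ / F = 11.43 × 22 × 8 / 0.89 = 2260 mg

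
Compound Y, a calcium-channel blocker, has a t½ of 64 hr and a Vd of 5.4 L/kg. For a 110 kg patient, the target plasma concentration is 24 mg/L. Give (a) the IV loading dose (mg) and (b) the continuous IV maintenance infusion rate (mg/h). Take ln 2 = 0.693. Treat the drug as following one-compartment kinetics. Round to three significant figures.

Vd(total) = 110 kg × 5.4 L/kg = 594.0 L
LD = Vd × C = 594.0 × 24 = 14260 mg
CL = 0.693 × Vd / t½ = 0.693 × 594.0 / 64 = 6.432 L/h
Infusion rate = CL × Css = 6.432 × 24 = 154.4 mg/h

(a) 14300 mg; (b) 154 mg/h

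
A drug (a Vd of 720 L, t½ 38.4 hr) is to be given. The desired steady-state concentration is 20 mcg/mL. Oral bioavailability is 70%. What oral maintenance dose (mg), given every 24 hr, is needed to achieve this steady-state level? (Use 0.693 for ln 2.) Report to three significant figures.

8910 mg

k = 0.693/38.4 = 0.01805 h⁻¹, so CL = k·Vd = 0.01805 × 720.0 = 13.00 L/h
D = CL × Css × τ / F = 13.00 × 20 × 24 / 0.7 = 8914 mg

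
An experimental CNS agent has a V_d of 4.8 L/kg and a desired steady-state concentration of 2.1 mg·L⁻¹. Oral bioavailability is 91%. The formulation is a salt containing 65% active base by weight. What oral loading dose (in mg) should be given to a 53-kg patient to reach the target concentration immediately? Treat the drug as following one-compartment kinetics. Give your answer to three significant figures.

Total Vd = 4.8 × 53 = 254.4 L
LD = Vd × C / F / S = 254.4 × 2.100 / 0.91 / 0.65 = 903.2 mg

903 mg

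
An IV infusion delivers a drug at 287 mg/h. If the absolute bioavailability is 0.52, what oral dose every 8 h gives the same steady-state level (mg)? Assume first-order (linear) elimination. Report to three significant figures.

To maintain the same Css, the systemic dosing rate must be unchanged: F·D/τ = infusion rate.
D = rate × τ / F = 287 × 8 / 0.52 = 4415 mg

4420 mg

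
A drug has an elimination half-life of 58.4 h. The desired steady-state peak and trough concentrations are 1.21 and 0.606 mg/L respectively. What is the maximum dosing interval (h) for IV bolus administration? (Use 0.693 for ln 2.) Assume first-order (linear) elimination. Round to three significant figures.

k = 0.693 / t½ = 0.693 / 58.4 = 0.01187 h⁻¹
Between IV bolus doses, concentration decays as C = C₀·e^(−kτ), so C_peak/C_trough = e^(kτ).
τ_max = ln(C_peak/C_trough) / k = ln(1.21/0.606) / 0.01187 = 0.6915 / 0.01187 = 58.26 h

58.3 h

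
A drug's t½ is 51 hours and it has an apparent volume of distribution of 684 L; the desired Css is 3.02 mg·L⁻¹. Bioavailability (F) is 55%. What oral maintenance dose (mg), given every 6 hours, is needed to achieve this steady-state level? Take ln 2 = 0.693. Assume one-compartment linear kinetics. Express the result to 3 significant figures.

306 mg

CL = ln 2 · Vd / t½ = 0.693 × 684.0 / 51 = 9.294 L/h
D = CL × Css × τ / F = 9.294 × 3.02 × 6 / 0.55 = 306.2 mg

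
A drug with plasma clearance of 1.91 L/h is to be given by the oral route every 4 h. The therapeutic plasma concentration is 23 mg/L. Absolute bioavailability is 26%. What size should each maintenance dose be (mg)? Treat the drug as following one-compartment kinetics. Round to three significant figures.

D = CL × Css × τ / F = 1.910 × 23 × 4 / 0.26 = 675.8 mg

676 mg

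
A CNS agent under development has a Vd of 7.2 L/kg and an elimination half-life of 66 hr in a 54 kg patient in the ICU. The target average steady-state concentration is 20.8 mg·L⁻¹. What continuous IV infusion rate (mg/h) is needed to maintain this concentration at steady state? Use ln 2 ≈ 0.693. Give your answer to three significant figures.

84.9 mg/h

Vd(total) = 54 kg × 7.2 L/kg = 388.8 L
CL = 0.693 × Vd / t½ = 0.693 × 388.8 / 66 = 4.082 L/h
Infusion rate = CL × Css = 4.082 × 20.8 = 84.91 mg/h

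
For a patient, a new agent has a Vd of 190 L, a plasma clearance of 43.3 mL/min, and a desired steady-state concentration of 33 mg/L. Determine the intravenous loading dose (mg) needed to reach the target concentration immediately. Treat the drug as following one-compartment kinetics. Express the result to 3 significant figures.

LD = Vd × C = 190.0 × 33.00 = 6270 mg

6270 mg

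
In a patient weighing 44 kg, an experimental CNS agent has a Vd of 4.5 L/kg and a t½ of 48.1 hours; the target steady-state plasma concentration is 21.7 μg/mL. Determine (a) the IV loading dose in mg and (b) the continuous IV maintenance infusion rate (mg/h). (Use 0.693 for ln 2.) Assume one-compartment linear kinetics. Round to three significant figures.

Total Vd = 4.5 × 44 = 198.0 L
LD = Vd × C = 198.0 × 21.7 = 4297 mg
CL = 0.693 × Vd / t½ = 0.693 × 198.0 / 48.1 = 2.853 L/h
Infusion rate = CL × Css = 2.853 × 21.7 = 61.91 mg/h

(a) 4300 mg; (b) 61.9 mg/h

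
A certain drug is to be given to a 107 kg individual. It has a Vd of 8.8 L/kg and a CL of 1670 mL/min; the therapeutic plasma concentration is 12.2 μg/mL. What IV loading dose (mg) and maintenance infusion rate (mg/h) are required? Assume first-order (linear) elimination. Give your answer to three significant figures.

Vd(total) = 107 kg × 8.8 L/kg = 941.6 L
LD = Vd · C_target = 941.6 × 12.2 = 11490 mg
CL = 1670 mL/min = 1670 × 0.06 = 100.2 L/h
Maintenance: replace elimination → rate = CL × Css = 100.2 × 12.2 = 1222 mg/h

(a) 11500 mg; (b) 1220 mg/h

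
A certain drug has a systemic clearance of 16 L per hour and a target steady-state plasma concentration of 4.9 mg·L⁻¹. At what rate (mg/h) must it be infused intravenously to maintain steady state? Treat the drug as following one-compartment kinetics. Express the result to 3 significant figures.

78.4 mg/h

Rate = CL × Css = 16.00 × 4.9 = 78.40 mg/h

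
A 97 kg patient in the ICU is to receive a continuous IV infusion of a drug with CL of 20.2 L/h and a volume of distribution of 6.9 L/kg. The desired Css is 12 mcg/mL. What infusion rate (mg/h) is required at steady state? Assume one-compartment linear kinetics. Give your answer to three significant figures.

242 mg/h

Vd does not affect the maintenance rate; only clearance governs steady-state input.
Rate = CL × Css = 20.20 × 12 = 242.4 mg/h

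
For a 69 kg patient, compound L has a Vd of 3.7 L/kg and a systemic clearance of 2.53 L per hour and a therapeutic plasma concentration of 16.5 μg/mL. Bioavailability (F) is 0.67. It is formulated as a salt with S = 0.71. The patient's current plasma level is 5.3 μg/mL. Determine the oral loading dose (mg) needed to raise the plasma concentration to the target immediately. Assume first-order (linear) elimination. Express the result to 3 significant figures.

Total Vd = 3.7 × 69 = 255.3 L
Concentration deficit ΔC = 16.5 − 5.3 = 11.20 mg/L
LD = Vd × ΔC / F / S = 255.3 × 11.20 / 0.67 / 0.71 = 6011 mg

6010 mg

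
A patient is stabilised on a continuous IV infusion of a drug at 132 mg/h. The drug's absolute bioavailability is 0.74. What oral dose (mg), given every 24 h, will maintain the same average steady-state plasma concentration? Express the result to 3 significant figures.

4280 mg

To maintain the same Css, the systemic dosing rate must be unchanged: F·D/τ = infusion rate.
D = rate × τ / F = 132 × 24 / 0.74 = 4281 mg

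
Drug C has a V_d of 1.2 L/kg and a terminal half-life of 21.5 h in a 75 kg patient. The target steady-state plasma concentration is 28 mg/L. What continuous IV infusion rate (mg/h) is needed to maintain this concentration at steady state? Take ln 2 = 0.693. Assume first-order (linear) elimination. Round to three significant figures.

81.2 mg/h

Total Vd = 1.2 × 75 = 90.00 L
k = 0.693/21.5 = 0.03223 h⁻¹, so CL = k·Vd = 0.03223 × 90.00 = 2.901 L/h
Infusion rate = CL × Css = 2.901 × 28 = 81.23 mg/h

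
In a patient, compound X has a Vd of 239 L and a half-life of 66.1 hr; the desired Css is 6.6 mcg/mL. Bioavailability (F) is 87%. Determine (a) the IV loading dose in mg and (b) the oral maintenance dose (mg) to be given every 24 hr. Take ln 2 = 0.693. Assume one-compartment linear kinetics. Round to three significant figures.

(a) 1580 mg; (b) 456 mg

LD = Vd × C = 239.0 × 6.6 = 1577 mg
CL = 0.693 × Vd / t½ = 0.693 × 239.0 / 66.1 = 2.506 L/h
D = CL × Css × τ / F = 2.506 × 6.6 × 24 / 0.87 = 456.3 mg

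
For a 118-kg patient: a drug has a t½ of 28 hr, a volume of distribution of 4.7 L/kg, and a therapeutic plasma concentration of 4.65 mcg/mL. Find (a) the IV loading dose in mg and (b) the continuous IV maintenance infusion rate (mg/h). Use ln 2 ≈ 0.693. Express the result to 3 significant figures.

Total Vd = 4.7 × 118 = 554.6 L
LD = Vd × C = 554.6 × 4.65 = 2579 mg
CL = 0.693 × Vd / t½ = 0.693 × 554.6 / 28 = 13.73 L/h
Infusion rate = CL × Css = 13.73 × 4.65 = 63.84 mg/h

(a) 2580 mg; (b) 63.8 mg/h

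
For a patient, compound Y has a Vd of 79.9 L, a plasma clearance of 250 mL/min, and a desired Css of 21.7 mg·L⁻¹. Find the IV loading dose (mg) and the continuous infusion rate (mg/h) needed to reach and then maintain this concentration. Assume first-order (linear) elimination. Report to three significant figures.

(a) 1730 mg; (b) 326 mg/h

LD = Vd · C_target = 79.90 × 21.7 = 1734 mg
Convert clearance: 250 mL/min × 60 min/h ÷ 1000 mL/L = 15.00 L/h
Infusion rate = 15.00 L/h × 21.7 mg/L = 325.5 mg/h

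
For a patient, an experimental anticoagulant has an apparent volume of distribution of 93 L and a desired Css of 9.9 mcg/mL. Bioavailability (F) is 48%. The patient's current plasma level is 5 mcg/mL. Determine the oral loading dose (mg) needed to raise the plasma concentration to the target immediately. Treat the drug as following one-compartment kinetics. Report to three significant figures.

949 mg

Concentration deficit ΔC = 9.9 − 5 = 4.900 mg/L
LD = Vd × ΔC / F = 93.00 × 4.900 / 0.48 = 949.4 mg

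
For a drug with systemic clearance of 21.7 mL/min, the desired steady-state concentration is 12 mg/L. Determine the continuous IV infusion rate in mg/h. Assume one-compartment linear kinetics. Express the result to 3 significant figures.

Convert clearance: 21.7 mL/min × 60 min/h ÷ 1000 mL/L = 1.302 L/h
Rate = CL × Css = 1.302 × 12 = 15.62 mg/h

15.6 mg/h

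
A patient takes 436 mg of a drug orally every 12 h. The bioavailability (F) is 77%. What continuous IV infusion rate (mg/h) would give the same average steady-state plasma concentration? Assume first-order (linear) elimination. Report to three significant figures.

Equivalent systemic input: infusion rate = F·D/τ.
Rate = 0.77 × 436 / 12 = 27.98 mg/h

28.0 mg/h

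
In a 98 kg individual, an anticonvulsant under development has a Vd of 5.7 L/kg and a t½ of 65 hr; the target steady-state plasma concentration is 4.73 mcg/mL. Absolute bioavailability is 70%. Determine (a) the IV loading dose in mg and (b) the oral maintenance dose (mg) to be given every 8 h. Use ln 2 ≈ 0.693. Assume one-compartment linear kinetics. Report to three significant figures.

Total Vd = 5.7 × 98 = 558.6 L
LD = Vd × C = 558.6 × 4.73 = 2642 mg
CL = 0.693 × Vd / t½ = 0.693 × 558.6 / 65 = 5.956 L/h
D = CL × Css × τ / F = 5.956 × 4.73 × 8 / 0.7 = 322.0 mg

(a) 2640 mg; (b) 322 mg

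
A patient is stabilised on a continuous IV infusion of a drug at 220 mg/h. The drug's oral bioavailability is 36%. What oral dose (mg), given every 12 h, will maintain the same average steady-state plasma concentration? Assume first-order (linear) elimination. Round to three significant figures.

7330 mg

To maintain the same Css, the systemic dosing rate must be unchanged: F·D/τ = infusion rate.
D = rate × τ / F = 220 × 12 / 0.36 = 7333 mg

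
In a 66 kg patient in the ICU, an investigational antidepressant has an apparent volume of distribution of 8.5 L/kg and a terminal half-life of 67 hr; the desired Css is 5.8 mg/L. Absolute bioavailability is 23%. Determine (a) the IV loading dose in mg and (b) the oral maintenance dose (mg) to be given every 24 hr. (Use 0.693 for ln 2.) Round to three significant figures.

Vd(total) = 66 kg × 8.5 L/kg = 561.0 L
LD = Vd × C = 561.0 × 5.8 = 3254 mg
CL = 0.693 × Vd / t½ = 0.693 × 561.0 / 67 = 5.803 L/h
D = CL × Css × τ / F = 5.803 × 5.8 × 24 / 0.23 = 3512 mg

(a) 3250 mg; (b) 3510 mg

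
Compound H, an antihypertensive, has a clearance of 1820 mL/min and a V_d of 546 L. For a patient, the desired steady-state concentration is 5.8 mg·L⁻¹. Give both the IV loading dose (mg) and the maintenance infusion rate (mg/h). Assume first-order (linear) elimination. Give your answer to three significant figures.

Loading dose = Vd × C = 546.0 × 5.8 = 3167 mg
CL = 1820 mL/min = 1820 × 0.06 = 109.2 L/h
Maintenance infusion rate = CL × Css = 109.2 × 5.8 = 633.4 mg/h

(a) 3170 mg; (b) 633 mg/h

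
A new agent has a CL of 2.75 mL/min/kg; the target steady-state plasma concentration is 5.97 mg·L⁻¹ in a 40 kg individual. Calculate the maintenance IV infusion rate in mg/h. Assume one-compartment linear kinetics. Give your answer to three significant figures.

39.4 mg/h

CL = 2.75 mL/min/kg × 40 kg = 110.0 mL/min = 110.0 × 60/1000 = 6.600 L/h
At steady state, infusion rate equals elimination rate: rate in = CL × Css.
Infusion rate = CL · Css = 6.600 L/h × 5.97 mg/L = 39.40 mg/h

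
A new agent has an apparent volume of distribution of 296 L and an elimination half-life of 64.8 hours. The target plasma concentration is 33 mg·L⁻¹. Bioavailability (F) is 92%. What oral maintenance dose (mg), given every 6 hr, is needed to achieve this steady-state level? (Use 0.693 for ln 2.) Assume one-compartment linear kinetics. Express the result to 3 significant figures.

CL = 0.693 × Vd / t½ = 0.693 × 296.0 / 64.8 = 3.166 L/h
D = CL × Css × τ / F = 3.166 × 33 × 6 / 0.92 = 681.4 mg

681 mg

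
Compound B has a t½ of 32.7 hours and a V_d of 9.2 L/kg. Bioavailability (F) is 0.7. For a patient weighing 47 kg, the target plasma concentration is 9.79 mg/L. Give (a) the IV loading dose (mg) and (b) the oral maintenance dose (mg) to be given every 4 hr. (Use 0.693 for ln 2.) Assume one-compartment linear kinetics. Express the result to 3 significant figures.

(a) 4230 mg; (b) 513 mg

Total Vd = 9.2 × 47 = 432.4 L
LD = Vd × C = 432.4 × 9.79 = 4233 mg
CL = 0.693 × Vd / t½ = 0.693 × 432.4 / 32.7 = 9.164 L/h
D = CL × Css × τ / F = 9.164 × 9.79 × 4 / 0.7 = 512.7 mg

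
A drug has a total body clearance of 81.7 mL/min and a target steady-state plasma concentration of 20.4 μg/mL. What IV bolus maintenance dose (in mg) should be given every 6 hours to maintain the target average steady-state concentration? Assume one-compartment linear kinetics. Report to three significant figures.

CL = 81.7 mL/min = 81.7 × 0.06 = 4.902 L/h
D = CL × Css × τ = 4.902 × 20.4 × 6 = 600.0 mg

600 mg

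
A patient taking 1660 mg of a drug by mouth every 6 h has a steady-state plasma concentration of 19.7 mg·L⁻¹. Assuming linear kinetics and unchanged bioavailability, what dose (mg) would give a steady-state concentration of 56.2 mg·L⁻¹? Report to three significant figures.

4740 mg

With linear kinetics, Css is proportional to dose rate (D/τ) at fixed clearance.
D₂ = D₁ × (Css,target / Css,current) = 1660 × 56.2/19.7 = 4736 mg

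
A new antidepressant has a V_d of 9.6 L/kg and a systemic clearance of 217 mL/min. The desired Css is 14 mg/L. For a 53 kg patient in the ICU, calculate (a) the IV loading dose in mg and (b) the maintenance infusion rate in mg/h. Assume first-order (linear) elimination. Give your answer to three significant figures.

(a) 7120 mg; (b) 182 mg/h

Vd(total) = 53 kg × 9.6 L/kg = 508.8 L
Loading dose = Vd × C = 508.8 × 14 = 7123 mg
Convert clearance: 217 mL/min × 60 min/h ÷ 1000 mL/L = 13.02 L/h
Infusion rate = 13.02 L/h × 14 mg/L = 182.3 mg/h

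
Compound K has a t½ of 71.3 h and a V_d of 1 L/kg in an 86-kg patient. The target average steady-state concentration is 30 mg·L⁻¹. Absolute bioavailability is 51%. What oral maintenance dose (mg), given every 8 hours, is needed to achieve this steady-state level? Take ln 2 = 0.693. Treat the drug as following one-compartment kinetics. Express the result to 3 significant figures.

393 mg

Vd(total) = 86 kg × 1 L/kg = 86.00 L
CL = 0.693 × Vd / t½ = 0.693 × 86.00 / 71.3 = 0.8359 L/h
D = CL × Css × τ / F = 0.8359 × 30 × 8 / 0.51 = 393.4 mg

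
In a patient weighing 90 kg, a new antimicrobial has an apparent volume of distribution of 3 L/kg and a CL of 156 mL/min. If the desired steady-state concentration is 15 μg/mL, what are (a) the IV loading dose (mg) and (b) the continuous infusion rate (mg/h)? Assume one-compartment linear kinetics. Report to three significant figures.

Vd(total) = 90 kg × 3 L/kg = 270.0 L
Loading dose = Vd × C = 270.0 × 15 = 4050 mg
CL = 156 mL/min × 60/1000 = 9.360 L/h
Maintenance infusion rate = CL × Css = 9.360 × 15 = 140.4 mg/h

(a) 4050 mg; (b) 140 mg/h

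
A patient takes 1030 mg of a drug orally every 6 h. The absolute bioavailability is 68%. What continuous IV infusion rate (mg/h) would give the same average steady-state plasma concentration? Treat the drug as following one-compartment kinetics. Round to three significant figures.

117 mg/h

Equivalent systemic input: infusion rate = F·D/τ.
Rate = 0.68 × 1030 / 6 = 116.7 mg/h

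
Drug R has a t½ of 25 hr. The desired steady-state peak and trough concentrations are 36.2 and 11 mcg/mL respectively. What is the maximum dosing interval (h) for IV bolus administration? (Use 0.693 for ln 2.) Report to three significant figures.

43.0 h

k = 0.693 / t½ = 0.693 / 25 = 0.02772 h⁻¹
Between IV bolus doses, concentration decays as C = C₀·e^(−kτ), so C_peak/C_trough = e^(kτ).
τ_max = ln(C_peak/C_trough) / k = ln(36.2/11) / 0.02772 = 1.191 / 0.02772 = 42.97 h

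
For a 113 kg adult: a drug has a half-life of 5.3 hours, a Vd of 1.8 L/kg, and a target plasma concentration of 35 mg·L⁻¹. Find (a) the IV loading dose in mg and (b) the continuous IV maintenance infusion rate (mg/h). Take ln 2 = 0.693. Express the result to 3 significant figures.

Vd(total) = 113 kg × 1.8 L/kg = 203.4 L
LD = Vd × C = 203.4 × 35 = 7119 mg
CL = 0.693 × Vd / t½ = 0.693 × 203.4 / 5.3 = 26.60 L/h
Infusion rate = CL × Css = 26.60 × 35 = 931.0 mg/h

(a) 7120 mg; (b) 931 mg/h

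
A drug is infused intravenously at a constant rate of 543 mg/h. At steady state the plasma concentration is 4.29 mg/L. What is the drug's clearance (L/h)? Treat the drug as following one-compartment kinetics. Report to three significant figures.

127 L/h

At steady state, infusion rate = CL × Css, so CL = rate / Css.
CL = 543 / 4.29 = 126.6 L/h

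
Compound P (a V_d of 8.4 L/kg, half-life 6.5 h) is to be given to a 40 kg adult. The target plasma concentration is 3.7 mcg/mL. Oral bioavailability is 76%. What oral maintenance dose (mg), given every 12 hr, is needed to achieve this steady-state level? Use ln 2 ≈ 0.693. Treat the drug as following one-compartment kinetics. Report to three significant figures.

Vd(total) = 40 kg × 8.4 L/kg = 336.0 L
CL = 0.693 × Vd / t½ = 0.693 × 336.0 / 6.5 = 35.82 L/h
D = CL × Css × τ / F = 35.82 × 3.7 × 12 / 0.76 = 2093 mg

2090 mg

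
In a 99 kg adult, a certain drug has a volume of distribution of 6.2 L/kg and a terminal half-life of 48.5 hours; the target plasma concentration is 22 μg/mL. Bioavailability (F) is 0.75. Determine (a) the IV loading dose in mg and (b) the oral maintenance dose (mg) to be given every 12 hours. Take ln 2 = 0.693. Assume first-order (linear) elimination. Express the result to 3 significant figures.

(a) 13500 mg; (b) 3090 mg

Vd = 6.2 L/kg × 99 kg = 613.8 L
LD = Vd × C = 613.8 × 22 = 13500 mg
CL = 0.693 × Vd / t½ = 0.693 × 613.8 / 48.5 = 8.770 L/h
D = CL × Css × τ / F = 8.770 × 22 × 12 / 0.75 = 3087 mg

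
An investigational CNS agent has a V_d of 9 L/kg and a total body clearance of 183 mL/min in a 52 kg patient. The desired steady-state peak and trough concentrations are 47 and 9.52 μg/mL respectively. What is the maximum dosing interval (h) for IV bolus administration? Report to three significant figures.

Total Vd = 9 × 52 = 468.0 L
CL = 183 mL/min = 183 × 0.06 = 10.98 L/h
k = CL / Vd = 10.98 / 468.0 = 0.02346 h⁻¹
Between IV bolus doses, concentration decays as C = C₀·e^(−kτ), so C_peak/C_trough = e^(kτ).
τ_max = ln(C_peak/C_trough) / k = ln(47/9.52) / 0.02346 = 1.597 / 0.02346 = 68.07 h

68.1 h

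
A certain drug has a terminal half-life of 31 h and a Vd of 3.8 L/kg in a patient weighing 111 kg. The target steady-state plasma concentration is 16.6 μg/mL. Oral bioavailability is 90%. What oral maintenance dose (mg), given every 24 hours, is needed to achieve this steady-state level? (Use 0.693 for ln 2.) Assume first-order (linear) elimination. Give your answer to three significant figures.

Vd(total) = 111 kg × 3.8 L/kg = 421.8 L
CL = ln 2 · Vd / t½ = 0.693 × 421.8 / 31 = 9.429 L/h
D = CL × Css × τ / F = 9.429 × 16.6 × 24 / 0.9 = 4174 mg

4170 mg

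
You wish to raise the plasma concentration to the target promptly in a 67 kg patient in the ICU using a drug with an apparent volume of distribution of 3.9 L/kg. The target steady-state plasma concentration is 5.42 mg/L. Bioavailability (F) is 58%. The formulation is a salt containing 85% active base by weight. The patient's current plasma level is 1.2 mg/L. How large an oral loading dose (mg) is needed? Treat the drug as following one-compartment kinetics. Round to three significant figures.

Total Vd = 3.9 × 67 = 261.3 L
Concentration deficit ΔC = 5.42 − 1.2 = 4.220 mg/L
LD = Vd × ΔC / F / S = 261.3 × 4.220 / 0.58 / 0.85 = 2237 mg

2240 mg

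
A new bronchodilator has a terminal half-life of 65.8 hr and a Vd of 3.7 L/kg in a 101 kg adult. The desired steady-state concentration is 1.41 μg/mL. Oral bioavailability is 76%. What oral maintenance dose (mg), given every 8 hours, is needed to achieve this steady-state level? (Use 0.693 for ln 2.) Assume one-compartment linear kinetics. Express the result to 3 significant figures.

Vd = 3.7 L/kg × 101 kg = 373.7 L
CL = 0.693 × Vd / t½ = 0.693 × 373.7 / 65.8 = 3.936 L/h
D = CL × Css × τ / F = 3.936 × 1.41 × 8 / 0.76 = 58.42 mg

58.4 mg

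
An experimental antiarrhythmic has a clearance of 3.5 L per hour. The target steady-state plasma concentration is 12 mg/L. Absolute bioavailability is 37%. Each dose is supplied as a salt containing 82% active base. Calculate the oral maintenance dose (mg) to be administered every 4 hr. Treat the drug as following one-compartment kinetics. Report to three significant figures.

554 mg

At steady state, dose per interval replaces the amount cleared in that interval: F·S·D/τ = CL·Css.
D = CL × Css × τ / F / S = 3.500 × 12 × 4 / 0.37 / 0.82 = 553.7 mg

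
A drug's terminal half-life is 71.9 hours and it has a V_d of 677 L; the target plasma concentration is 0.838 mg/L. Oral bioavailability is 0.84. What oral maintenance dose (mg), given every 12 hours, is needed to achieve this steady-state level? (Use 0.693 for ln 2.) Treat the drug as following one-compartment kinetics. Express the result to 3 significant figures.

78.1 mg

CL = 0.693 × Vd / t½ = 0.693 × 677.0 / 71.9 = 6.525 L/h
D = CL × Css × τ / F = 6.525 × 0.838 × 12 / 0.84 = 78.11 mg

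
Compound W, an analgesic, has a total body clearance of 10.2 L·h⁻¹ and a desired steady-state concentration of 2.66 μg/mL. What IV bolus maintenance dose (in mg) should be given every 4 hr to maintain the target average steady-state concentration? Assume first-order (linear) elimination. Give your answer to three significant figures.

D = CL × Css × τ = 10.20 × 2.66 × 4 = 108.5 mg

109 mg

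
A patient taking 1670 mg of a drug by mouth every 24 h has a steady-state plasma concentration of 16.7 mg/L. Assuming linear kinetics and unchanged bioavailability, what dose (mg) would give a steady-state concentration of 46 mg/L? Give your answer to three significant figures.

4600 mg

With linear kinetics, Css is proportional to dose rate (D/τ) at fixed clearance.
D₂ = D₁ × (Css,target / Css,current) = 1670 × 46/16.7 = 4600 mg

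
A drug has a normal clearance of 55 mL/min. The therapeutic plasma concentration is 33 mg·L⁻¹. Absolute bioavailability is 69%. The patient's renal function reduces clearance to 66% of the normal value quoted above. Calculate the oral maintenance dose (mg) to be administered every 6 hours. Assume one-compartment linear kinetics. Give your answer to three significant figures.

625 mg

Convert clearance: 55 mL/min × 60 min/h ÷ 1000 mL/L = 3.300 L/h
Patient clearance = 0.66 × 3.300 = 2.178 L/h
D = CL × Css × τ / F = 2.178 × 33 × 6 / 0.69 = 625.0 mg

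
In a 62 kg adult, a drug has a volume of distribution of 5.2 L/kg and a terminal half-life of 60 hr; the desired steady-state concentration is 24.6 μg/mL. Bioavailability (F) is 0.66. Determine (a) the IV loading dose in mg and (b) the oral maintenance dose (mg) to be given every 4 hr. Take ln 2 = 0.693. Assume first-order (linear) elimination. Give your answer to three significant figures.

(a) 7930 mg; (b) 555 mg

Vd = 5.2 L/kg × 62 kg = 322.4 L
LD = Vd × C = 322.4 × 24.6 = 7931 mg
CL = 0.693 × Vd / t½ = 0.693 × 322.4 / 60 = 3.724 L/h
D = CL × Css × τ / F = 3.724 × 24.6 × 4 / 0.66 = 555.2 mg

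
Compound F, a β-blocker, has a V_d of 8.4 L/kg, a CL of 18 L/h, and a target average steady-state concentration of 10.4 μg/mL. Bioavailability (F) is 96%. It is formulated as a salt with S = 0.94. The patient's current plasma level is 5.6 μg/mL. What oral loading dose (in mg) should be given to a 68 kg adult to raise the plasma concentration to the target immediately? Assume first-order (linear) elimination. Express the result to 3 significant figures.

3040 mg

Vd = 8.4 L/kg × 68 kg = 571.2 L
Loading dose depends on Vd (not clearance): it fills the distribution volume.
Concentration deficit ΔC = 10.4 − 5.6 = 4.800 mg/L
LD = Vd × ΔC / F / S = 571.2 × 4.800 / 0.96 / 0.94 = 3038 mg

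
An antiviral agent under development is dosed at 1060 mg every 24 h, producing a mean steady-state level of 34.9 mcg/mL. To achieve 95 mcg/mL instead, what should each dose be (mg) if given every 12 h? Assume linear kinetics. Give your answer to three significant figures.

1440 mg

For first-order elimination, Css ∝ F·D/(CL·τ); F and CL are unchanged, so Css ∝ D/τ.
D₂ = D₁ × (Css,target / Css,current) × (τ₂/τ₁) = 1060 × (95/34.9) × (12/24) = 1443 mg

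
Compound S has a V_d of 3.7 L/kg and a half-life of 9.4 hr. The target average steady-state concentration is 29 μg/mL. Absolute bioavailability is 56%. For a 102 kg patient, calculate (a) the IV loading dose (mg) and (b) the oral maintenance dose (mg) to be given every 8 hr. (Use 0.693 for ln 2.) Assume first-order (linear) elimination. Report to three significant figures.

Vd = 3.7 L/kg × 102 kg = 377.4 L
LD = Vd × C = 377.4 × 29 = 10940 mg
CL = 0.693 × Vd / t½ = 0.693 × 377.4 / 9.4 = 27.82 L/h
D = CL × Css × τ / F = 27.82 × 29 × 8 / 0.56 = 11530 mg

(a) 10900 mg; (b) 11500 mg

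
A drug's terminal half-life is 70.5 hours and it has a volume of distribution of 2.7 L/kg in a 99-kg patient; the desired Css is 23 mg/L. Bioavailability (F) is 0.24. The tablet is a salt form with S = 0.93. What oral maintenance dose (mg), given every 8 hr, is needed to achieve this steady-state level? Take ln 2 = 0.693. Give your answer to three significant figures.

2170 mg

Vd(total) = 99 kg × 2.7 L/kg = 267.3 L
CL = ln 2 · Vd / t½ = 0.693 × 267.3 / 70.5 = 2.628 L/h
D = CL × Css × τ / F / S = 2.628 × 23 × 8 / 0.24 / 0.93 = 2166 mg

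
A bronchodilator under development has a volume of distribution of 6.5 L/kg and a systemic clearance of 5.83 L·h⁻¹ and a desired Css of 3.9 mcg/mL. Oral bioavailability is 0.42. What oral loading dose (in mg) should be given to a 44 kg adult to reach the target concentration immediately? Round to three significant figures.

2660 mg

Vd(total) = 44 kg × 6.5 L/kg = 286.0 L
LD = Vd × C / F = 286.0 × 3.900 / 0.42 = 2656 mg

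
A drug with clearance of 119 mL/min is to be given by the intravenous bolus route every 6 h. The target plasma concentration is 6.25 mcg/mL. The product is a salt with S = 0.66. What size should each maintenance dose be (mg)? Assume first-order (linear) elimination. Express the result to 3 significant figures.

406 mg

Convert clearance: 119 mL/min × 60 min/h ÷ 1000 mL/L = 7.140 L/h
D = CL × Css × τ / S = 7.140 × 6.25 × 6 / 0.66 = 405.7 mg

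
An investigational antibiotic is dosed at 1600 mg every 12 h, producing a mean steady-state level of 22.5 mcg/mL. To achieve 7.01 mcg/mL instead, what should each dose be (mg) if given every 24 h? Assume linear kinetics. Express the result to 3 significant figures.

For first-order elimination, Css ∝ F·D/(CL·τ); F and CL are unchanged, so Css ∝ D/τ.
D₂ = D₁ × (Css,target / Css,current) × (τ₂/τ₁) = 1600 × (7.01/22.5) × (24/12) = 997.0 mg

997 mg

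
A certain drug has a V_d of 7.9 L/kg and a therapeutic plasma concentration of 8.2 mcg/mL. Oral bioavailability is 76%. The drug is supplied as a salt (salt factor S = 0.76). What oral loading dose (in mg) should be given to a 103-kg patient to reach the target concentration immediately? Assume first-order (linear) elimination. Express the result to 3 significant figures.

11600 mg

Total Vd = 7.9 × 103 = 813.7 L
LD = Vd × C / F / S = 813.7 × 8.200 / 0.76 / 0.76 = 11550 mg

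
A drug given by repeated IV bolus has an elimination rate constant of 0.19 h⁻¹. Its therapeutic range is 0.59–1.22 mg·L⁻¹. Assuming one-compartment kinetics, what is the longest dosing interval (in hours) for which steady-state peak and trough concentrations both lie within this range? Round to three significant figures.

3.82 h

Between IV bolus doses, concentration decays as C = C₀·e^(−kτ), so C_peak/C_trough = e^(kτ).
τ_max = ln(C_peak/C_trough) / k = ln(1.22/0.59) / 0.1900 = 0.7265 / 0.1900 = 3.824 h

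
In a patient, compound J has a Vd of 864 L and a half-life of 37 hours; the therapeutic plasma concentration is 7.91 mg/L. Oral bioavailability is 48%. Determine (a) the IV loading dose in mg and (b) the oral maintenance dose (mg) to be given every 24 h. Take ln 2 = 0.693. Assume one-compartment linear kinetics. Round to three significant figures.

(a) 6830 mg; (b) 6400 mg

LD = Vd × C = 864.0 × 7.91 = 6834 mg
CL = 0.693 × Vd / t½ = 0.693 × 864.0 / 37 = 16.18 L/h
D = CL × Css × τ / F = 16.18 × 7.91 × 24 / 0.48 = 6399 mg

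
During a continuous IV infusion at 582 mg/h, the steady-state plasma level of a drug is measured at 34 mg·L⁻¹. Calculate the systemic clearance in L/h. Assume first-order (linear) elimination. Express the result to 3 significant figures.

17.1 L/h

At steady state, infusion rate = CL × Css, so CL = rate / Css.
CL = 582 / 34 = 17.12 L/h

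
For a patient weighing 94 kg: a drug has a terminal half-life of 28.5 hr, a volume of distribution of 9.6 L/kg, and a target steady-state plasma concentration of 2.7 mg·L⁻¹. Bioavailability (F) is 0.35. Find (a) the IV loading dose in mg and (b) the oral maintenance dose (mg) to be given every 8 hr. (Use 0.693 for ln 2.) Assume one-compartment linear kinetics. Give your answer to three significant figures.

Vd = 9.6 L/kg × 94 kg = 902.4 L
LD = Vd × C = 902.4 × 2.7 = 2436 mg
CL = 0.693 × Vd / t½ = 0.693 × 902.4 / 28.5 = 21.94 L/h
D = CL × Css × τ / F = 21.94 × 2.7 × 8 / 0.35 = 1354 mg

(a) 2440 mg; (b) 1350 mg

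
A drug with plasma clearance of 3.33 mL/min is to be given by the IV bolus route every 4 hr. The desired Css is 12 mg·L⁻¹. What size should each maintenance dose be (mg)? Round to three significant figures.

9.59 mg

CL = 3.33 mL/min = 3.33 × 0.06 = 0.1998 L/h
D = CL × Css × τ = 0.1998 × 12 × 4 = 9.590 mg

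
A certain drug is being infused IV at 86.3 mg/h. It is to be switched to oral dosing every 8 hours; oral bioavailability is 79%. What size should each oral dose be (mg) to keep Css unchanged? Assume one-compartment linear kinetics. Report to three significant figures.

To maintain the same Css, the systemic dosing rate must be unchanged: F·D/τ = infusion rate.
D = rate × τ / F = 86.3 × 8 / 0.79 = 873.9 mg

874 mg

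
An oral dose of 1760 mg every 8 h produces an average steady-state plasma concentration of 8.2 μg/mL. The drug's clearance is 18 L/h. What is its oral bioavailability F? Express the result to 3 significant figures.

F·D/τ = CL·Css at steady state → F = CL·Css·τ / D.
F = 18 × 8.2 × 8 / 1760 = 0.671

0.671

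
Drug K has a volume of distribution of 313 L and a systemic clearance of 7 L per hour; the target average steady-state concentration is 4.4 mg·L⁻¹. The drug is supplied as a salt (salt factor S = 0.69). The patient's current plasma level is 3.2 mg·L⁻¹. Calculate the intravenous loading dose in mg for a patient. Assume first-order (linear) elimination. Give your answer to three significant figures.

Concentration deficit ΔC = 4.4 − 3.2 = 1.200 mg/L
LD = Vd × ΔC / S = 313.0 × 1.200 / 0.69 = 544.3 mg

544 mg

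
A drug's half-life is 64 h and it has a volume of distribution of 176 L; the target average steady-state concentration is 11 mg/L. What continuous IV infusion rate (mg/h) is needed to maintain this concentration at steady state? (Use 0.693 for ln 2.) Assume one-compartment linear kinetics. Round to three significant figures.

k = 0.693/64 = 0.01083 h⁻¹, so CL = k·Vd = 0.01083 × 176.0 = 1.906 L/h
Infusion rate = CL × Css = 1.906 × 11 = 20.97 mg/h

21.0 mg/h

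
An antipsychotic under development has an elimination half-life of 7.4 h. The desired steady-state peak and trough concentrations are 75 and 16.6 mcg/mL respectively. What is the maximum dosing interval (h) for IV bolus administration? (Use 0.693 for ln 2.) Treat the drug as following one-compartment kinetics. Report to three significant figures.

16.1 h

k = 0.693 / t½ = 0.693 / 7.4 = 0.09365 h⁻¹
Between IV bolus doses, concentration decays as C = C₀·e^(−kτ), so C_peak/C_trough = e^(kτ).
τ_max = ln(C_peak/C_trough) / k = ln(75/16.6) / 0.09365 = 1.508 / 0.09365 = 16.10 h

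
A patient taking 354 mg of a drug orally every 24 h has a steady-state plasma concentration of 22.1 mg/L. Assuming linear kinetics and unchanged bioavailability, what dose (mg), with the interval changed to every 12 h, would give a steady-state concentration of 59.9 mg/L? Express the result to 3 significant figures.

With linear kinetics, Css is proportional to dose rate (D/τ) at fixed clearance.
D₂ = D₁ × (Css,target / Css,current) × (τ₂/τ₁) = 354 × (59.9/22.1) × (12/24) = 479.7 mg

480 mg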